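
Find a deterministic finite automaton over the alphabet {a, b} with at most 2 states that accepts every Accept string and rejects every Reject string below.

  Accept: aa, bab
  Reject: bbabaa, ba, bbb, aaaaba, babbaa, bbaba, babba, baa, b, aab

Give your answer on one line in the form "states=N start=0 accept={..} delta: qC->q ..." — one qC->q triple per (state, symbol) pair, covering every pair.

State merging on the prefix tree: take the shortest (then alphabetical) example prefix whose next move is undefined and point that move at state 0, else 1, else 2, ...; a target is out if some Accept/Reject pair would then sit in one state with the same input left (inseparable). If every existing state is out, open a new one.
a: 0a undefined. 0a->0: ok.
b: 0b undefined. 0b->0: no, aa/bbabaa meet in 0. Open state 1: 0b->1.
ba: 1a undefined. 1a->0: no, aa/ba meet in 0. 1a->1: ok.
bb: 1b undefined. 1b->0: ok.
All examples now run through 2 states with every (state, symbol) defined. Accept strings end in {0}, Reject strings end in {1}; accept={0}.

states=2 start=0 accept={0} delta: 0a->0 0b->1 1a->1 1b->0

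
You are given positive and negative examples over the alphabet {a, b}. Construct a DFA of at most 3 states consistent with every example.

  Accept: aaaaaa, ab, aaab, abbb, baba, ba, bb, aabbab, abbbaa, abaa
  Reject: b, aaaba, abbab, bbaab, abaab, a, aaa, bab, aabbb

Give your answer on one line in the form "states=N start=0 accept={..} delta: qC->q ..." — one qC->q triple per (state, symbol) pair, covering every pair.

states=2 start=0 accept={0} delta: 0a->1 0b->1 1a->0 1b->0

State merging on the prefix tree: take the shortest (then alphabetical) example prefix whose next move is undefined and point that move at state 0, else 1, else 2, ...; a target is out if some Accept/Reject pair would then sit in one state with the same input left (inseparable). If every existing state is out, open a new one.
a: 0a undefined. 0a->0: no, aaaaaa/a meet in 0. Open state 1: 0a->1.
b: 0b undefined. 0b->0: no, ab/bab meet in 1 with "b" left. 0b->1: ok.
aa: 1a undefined. 1a->0: ok.
ab: 1b undefined. 1b->0: ok.
All examples now run through 2 states with every (state, symbol) defined. Accept strings end in {0}, Reject strings end in {1}; accept={0}.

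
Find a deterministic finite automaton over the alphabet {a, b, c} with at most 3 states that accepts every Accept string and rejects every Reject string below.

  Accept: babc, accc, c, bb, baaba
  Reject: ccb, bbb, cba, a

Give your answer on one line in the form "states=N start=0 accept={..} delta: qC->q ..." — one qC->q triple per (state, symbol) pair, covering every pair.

states=3 start=0 accept={1,2} delta: 0a->0 0b->1 0c->1 1a->2 1b->2 1c->2 2a->0 2b->0 2c->1

Fold the examples into a partial DFA from state 0: repeatedly fix the first undefined (state, symbol) met by the shortest-then-alphabetical prefix, trying targets in increasing order and rejecting any under which an Accept and a Reject string meet in one state with the same remainder; add a state when all current targets are rejected. Accepting states are where Accept strings end.
a: 0a undefined. 0a->0: ok.
b: 0b undefined. 0b->0: no, bb/bbb meet in 0. Open state 1: 0b->1.
c: 0c undefined. 0c->0: no, accc/a meet in 0. 0c->1: ok.
ba: 1a undefined. 1a->0: no, baaba/a meet in 0. 1a->1: no, baaba/cba meet in 1 with "ba" left. Open state 2: 1a->2.
bb: 1b undefined. 1b->0: no, c/bbb meet in 1. 1b->1: no, c/bbb meet in 1. 1b->2: ok.
cc: 1c undefined. 1c->0: no, accc/ccb meet in 1. 1c->1: no, bb/ccb meet in 2. 1c->2: ok.
baa: 2a undefined. 2a->0: ok.
bab: 2b undefined. 2b->0: ok.
accc: 2c undefined. 2c->0: no, accc/ccb meet in 0. 2c->1: ok.
All examples now run through 3 states with every (state, symbol) defined. Accept strings end in {1,2}, Reject strings end in {0}; accept={1,2}.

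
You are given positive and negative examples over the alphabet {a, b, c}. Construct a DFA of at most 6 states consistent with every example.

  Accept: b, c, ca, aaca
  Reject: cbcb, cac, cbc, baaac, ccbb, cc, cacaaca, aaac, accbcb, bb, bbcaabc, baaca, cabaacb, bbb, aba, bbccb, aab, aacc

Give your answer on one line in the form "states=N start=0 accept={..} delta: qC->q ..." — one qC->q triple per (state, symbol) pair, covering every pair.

states=6 start=0 accept={1,2} delta: 0a->1 0b->1 0c->1 1a->2 1b->3 1c->0 2a->3 2b->0 2c->4 3a->3 3b->0 3c->5 4a->2 4b->0 4c->0 5a->0 5b->0 5c->1

Fold the examples into a partial DFA from state 0: repeatedly fix the first undefined (state, symbol) met by the shortest-then-alphabetical prefix, trying targets in increasing order and rejecting any under which an Accept and a Reject string meet in one state with the same remainder; add a state when all current targets are rejected. Accepting states are where Accept strings end.
a: 0a undefined. 0a->0: no, b/aab meet in 0 with "b" left. Open state 1: 0a->1.
b: 0b undefined. 0b->0: no, b/bb meet in 0. 0b->1: ok.
c: 0c undefined. 0c->0: no, c/cc meet in 0. 0c->1: ok.
aa: 1a undefined. 1a->0: no, b/cac meet in 1. 1a->1: no, aaca/baaca meet in 1 with "ca" left. Open state 2: 1a->2.
ab: 1b undefined. 1b->0: no, b/cbc meet in 1. 1b->1: no, b/bb meet in 1. 1b->2: no, ca/bb meet in 2. Open state 3: 1b->3.
ac: 1c undefined. 1c->0: ok.
aaa: 2a undefined. 2a->0: no, b/aaac meet in 1. 2a->1: no, b/baaca meet in 1. 2a->2: no, aaca/baaca meet in 2 with "ca" left. 2a->3: ok.
aab: 2b undefined. 2b->0: ok.
aac: 2c undefined. 2c->0: no, b/cacaaca meet in 1. 2c->1: no, b/cac meet in 1. 2c->2: no, ca/cac meet in 2. 2c->3: no, aaca/aba meet in 3 with "a" left. Open state 4: 2c->4.
aba: 3a undefined. 3a->0: no, b/baaac meet in 1. 3a->1: no, b/aba meet in 1. 3a->2: no, ca/aba meet in 2. 3a->3: ok.
bbb: 3b undefined. 3b->0: ok.
bbc: 3c undefined. 3c->0: no, b/cbcb meet in 1. 3c->1: no, b/cbc meet in 1. 3c->2: no, b/bbcaabc meet in 1. 3c->3: no, b/bbcaabc meet in 1. 3c->4: no, aaca/baaca meet in 4 with "a" left. Open state 5: 3c->5.
aaca: 4a undefined. 4a->0: no, b/cacaaca meet in 1. 4a->1: no, b/cacaaca meet in 1. 4a->2: ok.
aacc: 4c undefined. 4c->0: ok.
bbca: 5a undefined. 5a->0: ok.
bbcc: 5c undefined. 5c->0: no, b/bbccb meet in 1. 5c->1: ok.
cbcb: 5b undefined. 5b->0: ok.
cabaacb: 4b undefined. 4b->0: ok.
All examples now run through 6 states with every (state, symbol) defined. Accept strings end in {1,2}, Reject strings end in {0,3,4,5}; accept={1,2}.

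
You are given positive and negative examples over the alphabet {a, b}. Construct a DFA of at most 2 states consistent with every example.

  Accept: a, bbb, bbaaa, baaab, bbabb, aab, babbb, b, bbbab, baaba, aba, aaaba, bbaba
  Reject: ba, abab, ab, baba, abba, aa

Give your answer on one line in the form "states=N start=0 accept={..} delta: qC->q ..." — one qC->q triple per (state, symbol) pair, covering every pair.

Fold the examples into a partial DFA from state 0: repeatedly fix the first undefined (state, symbol) met by the shortest-then-alphabetical prefix, trying targets in increasing order and rejecting any under which an Accept and a Reject string meet in one state with the same remainder; add a state when all current targets are rejected. Accepting states are where Accept strings end.
a: 0a undefined. 0a->0: no, a/aa meet in 0. Open state 1: 0a->1.
b: 0b undefined. 0b->0: no, a/ba meet in 1. 0b->1: ok.
aa: 1a undefined. 1a->0: ok.
ab: 1b undefined. 1b->0: ok.
All examples now run through 2 states with every (state, symbol) defined. Accept strings end in {1}, Reject strings end in {0}; accept={1}.

states=2 start=0 accept={1} delta: 0a->1 0b->1 1a->0 1b->0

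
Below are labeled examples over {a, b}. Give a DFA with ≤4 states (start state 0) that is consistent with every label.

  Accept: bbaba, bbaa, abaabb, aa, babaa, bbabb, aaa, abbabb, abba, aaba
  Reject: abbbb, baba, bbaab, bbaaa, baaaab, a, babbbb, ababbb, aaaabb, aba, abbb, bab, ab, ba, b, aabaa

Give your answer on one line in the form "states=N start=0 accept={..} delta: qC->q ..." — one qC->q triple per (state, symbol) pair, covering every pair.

Fold the examples into a partial DFA from state 0: repeatedly fix the first undefined (state, symbol) met by the shortest-then-alphabetical prefix, trying targets in increasing order and rejecting any under which an Accept and a Reject string meet in one state with the same remainder; add a state when all current targets are rejected. Accepting states are where Accept strings end.
a: 0a undefined. 0a->0: no, aa/a meet in 0. Open state 1: 0a->1.
b: 0b undefined. 0b->0: no, bbaba/baba meet in 1 with "ba" left. 0b->1: no, aa/ba meet in 1 with "a" left. Open state 2: 0b->2.
aa: 1a undefined. 1a->0: no, aaa/a meet in 1. 1a->1: no, aa/a meet in 1. 1a->2: no, bbaa/aabaa meet in 2 with "baa" left. Open state 3: 1a->3.
ab: 1b undefined. 1b->0: no, abba/ba meet in 2 with "a" left. 1b->1: no, aa/aba meet in 3. 1b->2: ok.
ba: 2a undefined. 2a->0: no, babaa/a meet in 1. 2a->1: ok.
bb: 2b undefined. 2b->0: no, bbaba/baba meet in 1. 2b->1: ok.
aaa: 3a undefined. 3a->0: ok.
aab: 3b undefined. 3b->0: no, bbaba/abbbb meet in 1. 3b->1: no, bbaa/aabaa meet in 0. 3b->2: no, bbaba/abbbb meet in 1. 3b->3: ok.
All examples now run through 4 states with every (state, symbol) defined. Accept strings end in {0,3}, Reject strings end in {1,2}; accept={0,3}.

states=4 start=0 accept={0,3} delta: 0a->1 0b->2 1a->3 1b->2 2a->1 2b->1 3a->0 3b->3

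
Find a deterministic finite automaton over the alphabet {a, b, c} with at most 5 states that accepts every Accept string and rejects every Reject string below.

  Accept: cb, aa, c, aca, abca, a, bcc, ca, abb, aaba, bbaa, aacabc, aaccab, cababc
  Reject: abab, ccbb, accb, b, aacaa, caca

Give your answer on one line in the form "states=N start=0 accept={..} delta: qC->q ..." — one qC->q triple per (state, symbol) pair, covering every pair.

states=5 start=0 accept={0,2,3} delta: 0a->0 0b->1 0c->2 1a->0 1b->0 1c->0 2a->3 2b->0 2c->3 3a->1 3b->4 3c->3 4a->0 4b->1 4c->0

Fold the examples into a partial DFA from state 0: repeatedly fix the first undefined (state, symbol) met by the shortest-then-alphabetical prefix, trying targets in increasing order and rejecting any under which an Accept and a Reject string meet in one state with the same remainder; add a state when all current targets are rejected. Accepting states are where Accept strings end.
a: 0a undefined. 0a->0: ok.
b: 0b undefined. 0b->0: no, aa/abab meet in 0. Open state 1: 0b->1.
c: 0c undefined. 0c->0: no, cb/accb meet in 1. 0c->1: no, c/b meet in 1. Open state 2: 0c->2.
bb: 1b undefined. 1b->0: ok.
bc: 1c undefined. 1c->0: ok.
ca: 2a undefined. 2a->0: no, aa/aacaa meet in 0. 2a->1: no, aa/caca meet in 0. 2a->2: no, c/aacaa meet in 2. Open state 3: 2a->3.
cb: 2b undefined. 2b->0: ok.
cc: 2c undefined. 2c->0: no, cb/ccbb meet in 0. 2c->1: no, cb/accb meet in 0. 2c->2: no, cb/accb meet in 0. 2c->3: ok.
aba: 1a undefined. 1a->0: ok.
cab: 3b undefined. 3b->0: no, cb/accb meet in 0. 3b->1: no, cb/ccbb meet in 0. 3b->2: no, cb/ccbb meet in 0. 3b->3: no, aca/ccbb meet in 3. Open state 4: 3b->4.
cac: 3c undefined. 3c->0: no, cb/caca meet in 0. 3c->1: no, cb/caca meet in 0. 3c->2: no, aca/caca meet in 3. 3c->3: ok.
caba: 4a undefined. 4a->0: ok.
caca: 3a undefined. 3a->0: no, cb/aacaa meet in 0. 3a->1: ok.
ccbb: 4b undefined. 4b->0: no, cb/ccbb meet in 0. 4b->1: ok.
aacabc: 4c undefined. 4c->0: ok.
All examples now run through 5 states with every (state, symbol) defined. Accept strings end in {0,2,3}, Reject strings end in {1,4}; accept={0,2,3}.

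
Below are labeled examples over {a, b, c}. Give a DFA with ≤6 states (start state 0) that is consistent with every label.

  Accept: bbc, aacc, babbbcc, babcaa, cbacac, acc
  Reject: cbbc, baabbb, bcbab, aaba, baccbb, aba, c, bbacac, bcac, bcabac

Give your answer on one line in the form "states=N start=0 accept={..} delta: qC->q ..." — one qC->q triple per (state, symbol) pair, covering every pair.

Fold the examples into a partial DFA from state 0: repeatedly fix the first undefined (state, symbol) met by the shortest-then-alphabetical prefix, trying targets in increasing order and rejecting any under which an Accept and a Reject string meet in one state with the same remainder; add a state when all current targets are rejected. Accepting states are where Accept strings end.
a: 0a undefined. 0a->0: ok.
b: 0b undefined. 0b->0: no, bbc/c meet in 0 with "c" left. Open state 1: 0b->1.
c: 0c undefined. 0c->0: no, bbc/cbbc meet in 1 with "bc" left. 0c->1: no, cbacac/bbacac meet in 1 with "bacac" left. Open state 2: 0c->2.
ba: 1a undefined. 1a->0: ok.
bb: 1b undefined. 1b->0: no, bbc/c meet in 2. 1b->1: ok.
bc: 1c undefined. 1c->0: no, bbc/aaba meet in 0. 1c->1: no, bbc/baabbb meet in 1. 1c->2: no, bbc/c meet in 2. Open state 3: 1c->3.
cb: 2b undefined. 2b->0: no, bbc/cbbc meet in 3. 2b->1: no, bbc/cbbc meet in 3. 2b->2: no, aacc/cbbc meet in 2 with "c" left. 2b->3: ok.
acc: 2c undefined. 2c->0: no, aacc/aaba meet in 0. 2c->1: no, aacc/baabbb meet in 1. 2c->2: no, aacc/c meet in 2. 2c->3: ok.
bca: 3a undefined. 3a->0: no, babcaa/aaba meet in 0. 3a->1: no, bbc/bcac meet in 3. 3a->2: no, bbc/bcac meet in 3. 3a->3: no, babbbcc/bcac meet in 3 with "c" left. Open state 4: 3a->4.
bcb: 3b undefined. 3b->0: ok.
bcab: 4b undefined. 4b->0: ok.
bcac: 4c undefined. 4c->0: no, cbacac/cbbc meet in 2. 4c->1: no, cbacac/cbbc meet in 2. 4c->2: no, cbacac/bbacac meet in 2 with "ac" left. 4c->3: no, bbc/bcac meet in 3. 4c->4: ok.
bbaca: 2a undefined. 2a->0: ok.
cbaca: 4a undefined. 4a->0: no, babcaa/aaba meet in 0. 4a->1: no, babcaa/baabbb meet in 1. 4a->2: no, babcaa/cbbc meet in 2. 4a->3: ok.
cbacac: 3c undefined. 3c->0: no, babbbcc/aaba meet in 0. 3c->1: no, babbbcc/baabbb meet in 1. 3c->2: no, babbbcc/cbbc meet in 2. 3c->3: ok.
All examples now run through 5 states with every (state, symbol) defined. Accept strings end in {3}, Reject strings end in {0,1,2,4}; accept={3}.

states=5 start=0 accept={3} delta: 0a->0 0b->1 0c->2 1a->0 1b->1 1c->3 2a->0 2b->3 2c->3 3a->4 3b->0 3c->3 4a->3 4b->0 4c->4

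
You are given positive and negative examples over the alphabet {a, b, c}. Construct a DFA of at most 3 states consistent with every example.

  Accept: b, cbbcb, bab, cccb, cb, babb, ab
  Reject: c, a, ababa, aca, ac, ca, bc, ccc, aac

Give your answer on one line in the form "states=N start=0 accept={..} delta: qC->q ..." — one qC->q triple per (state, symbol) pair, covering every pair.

State merging on the prefix tree: take the shortest (then alphabetical) example prefix whose next move is undefined and point that move at state 0, else 1, else 2, ...; a target is out if some Accept/Reject pair would then sit in one state with the same input left (inseparable). If every existing state is out, open a new one.
a: 0a undefined. 0a->0: ok.
b: 0b undefined. 0b->0: no, b/a meet in 0. Open state 1: 0b->1.
c: 0c undefined. 0c->0: ok.
ba: 1a undefined. 1a->0: ok.
bc: 1c undefined. 1c->0: ok.
cbb: 1b undefined. 1b->0: no, babb/c meet in 0. 1b->1: ok.
All examples now run through 2 states with every (state, symbol) defined. Accept strings end in {1}, Reject strings end in {0}; accept={1}.

states=2 start=0 accept={1} delta: 0a->0 0b->1 0c->0 1a->0 1b->1 1c->0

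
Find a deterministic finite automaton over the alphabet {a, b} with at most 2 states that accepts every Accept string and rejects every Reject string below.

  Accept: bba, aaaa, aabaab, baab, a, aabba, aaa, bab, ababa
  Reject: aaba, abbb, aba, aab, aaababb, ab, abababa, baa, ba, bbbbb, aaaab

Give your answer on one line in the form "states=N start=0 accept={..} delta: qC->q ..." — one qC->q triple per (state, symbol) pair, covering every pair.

states=2 start=0 accept={0} delta: 0a->0 0b->1 1a->1 1b->0

State merging on the prefix tree: take the shortest (then alphabetical) example prefix whose next move is undefined and point that move at state 0, else 1, else 2, ...; a target is out if some Accept/Reject pair would then sit in one state with the same input left (inseparable). If every existing state is out, open a new one.
a: 0a undefined. 0a->0: ok.
b: 0b undefined. 0b->0: no, bba/aaba meet in 0. Open state 1: 0b->1.
ba: 1a undefined. 1a->0: no, aaaa/aaba meet in 0. 1a->1: ok.
bb: 1b undefined. 1b->0: ok.
All examples now run through 2 states with every (state, symbol) defined. Accept strings end in {0}, Reject strings end in {1}; accept={0}.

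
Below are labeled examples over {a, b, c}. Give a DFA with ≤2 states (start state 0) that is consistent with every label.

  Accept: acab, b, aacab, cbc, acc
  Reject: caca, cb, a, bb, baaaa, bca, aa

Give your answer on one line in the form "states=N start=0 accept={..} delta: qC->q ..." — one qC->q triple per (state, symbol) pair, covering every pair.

states=2 start=0 accept={1} delta: 0a->0 0b->1 0c->1 1a->0 1b->0 1c->1

Grow the machine one transition at a time. Run the examples from 0; the earliest place one falls off (shortest prefix, ties alphabetical) gets sent to the lowest-numbered state that keeps every Accept/Reject pair distinguishable — a pair clashes when both reach the same state with identical unread suffix — and to a fresh state only if none does.
a: 0a undefined. 0a->0: ok.
b: 0b undefined. 0b->0: no, b/a meet in 0. Open state 1: 0b->1.
c: 0c undefined. 0c->0: no, acab/cb meet in 1. 0c->1: ok.
ba: 1a undefined. 1a->0: ok.
bb: 1b undefined. 1b->0: ok.
bc: 1c undefined. 1c->0: no, acc/caca meet in 0. 1c->1: ok.
All examples now run through 2 states with every (state, symbol) defined. Accept strings end in {1}, Reject strings end in {0}; accept={1}.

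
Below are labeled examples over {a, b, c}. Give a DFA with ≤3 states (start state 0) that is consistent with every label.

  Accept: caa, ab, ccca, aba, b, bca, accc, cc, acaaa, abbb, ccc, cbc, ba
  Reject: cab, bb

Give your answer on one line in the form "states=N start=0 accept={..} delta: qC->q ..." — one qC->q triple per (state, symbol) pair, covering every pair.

State merging on the prefix tree: take the shortest (then alphabetical) example prefix whose next move is undefined and point that move at state 0, else 1, else 2, ...; a target is out if some Accept/Reject pair would then sit in one state with the same input left (inseparable). If every existing state is out, open a new one.
a: 0a undefined. 0a->0: ok.
b: 0b undefined. 0b->0: no, ab/bb meet in 0. Open state 1: 0b->1.
c: 0c undefined. 0c->0: no, ab/cab meet in 1. 0c->1: ok.
ba: 1a undefined. 1a->0: no, ab/cab meet in 1. 1a->1: ok.
bb: 1b undefined. 1b->0: ok.
bc: 1c undefined. 1c->0: no, bca/cab meet in 0. 1c->1: ok.
All examples now run through 2 states with every (state, symbol) defined. Accept strings end in {1}, Reject strings end in {0}; accept={1}.

states=2 start=0 accept={1} delta: 0a->0 0b->1 0c->1 1a->1 1b->0 1c->1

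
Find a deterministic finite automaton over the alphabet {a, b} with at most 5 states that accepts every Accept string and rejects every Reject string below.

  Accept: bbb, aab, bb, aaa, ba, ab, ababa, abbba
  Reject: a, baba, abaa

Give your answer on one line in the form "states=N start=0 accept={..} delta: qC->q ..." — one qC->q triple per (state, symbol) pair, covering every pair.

State merging on the prefix tree: take the shortest (then alphabetical) example prefix whose next move is undefined and point that move at state 0, else 1, else 2, ...; a target is out if some Accept/Reject pair would then sit in one state with the same input left (inseparable). If every existing state is out, open a new one.
a: 0a undefined. 0a->0: no, aaa/a meet in 0. Open state 1: 0a->1.
b: 0b undefined. 0b->0: no, ba/a meet in 1. 0b->1: ok.
aa: 1a undefined. 1a->0: no, aab/a meet in 1. 1a->1: no, aaa/a meet in 1. Open state 2: 1a->2.
ab: 1b undefined. 1b->0: no, bbb/a meet in 1. 1b->1: no, bbb/a meet in 1. 1b->2: ok.
aaa: 2a undefined. 2a->0: ok.
aab: 2b undefined. 2b->0: ok.
All examples now run through 3 states with every (state, symbol) defined. Accept strings end in {0,2}, Reject strings end in {1}; accept={0,2}.

states=3 start=0 accept={0,2} delta: 0a->1 0b->1 1a->2 1b->2 2a->0 2b->0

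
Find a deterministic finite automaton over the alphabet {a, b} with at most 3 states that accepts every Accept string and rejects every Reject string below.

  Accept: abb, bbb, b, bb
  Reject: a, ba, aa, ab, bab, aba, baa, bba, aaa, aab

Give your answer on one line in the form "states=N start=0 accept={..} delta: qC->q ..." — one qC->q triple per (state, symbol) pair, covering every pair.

Grow the machine one transition at a time. Run the examples from 0; the earliest place one falls off (shortest prefix, ties alphabetical) gets sent to the lowest-numbered state that keeps every Accept/Reject pair distinguishable — a pair clashes when both reach the same state with identical unread suffix — and to a fresh state only if none does.
a: 0a undefined. 0a->0: no, b/ab meet in 0 with "b" left. Open state 1: 0a->1.
b: 0b undefined. 0b->0: ok.
aa: 1a undefined. 1a->0: no, bbb/aa meet in 0. 1a->1: ok.
ab: 1b undefined. 1b->0: no, abb/ab meet in 0. 1b->1: no, abb/a meet in 1. Open state 2: 1b->2.
aba: 2a undefined. 2a->0: no, bbb/aba meet in 0. 2a->1: ok.
abb: 2b undefined. 2b->0: ok.
All examples now run through 3 states with every (state, symbol) defined. Accept strings end in {0}, Reject strings end in {1,2}; accept={0}.

states=3 start=0 accept={0} delta: 0a->1 0b->0 1a->1 1b->2 2a->1 2b->0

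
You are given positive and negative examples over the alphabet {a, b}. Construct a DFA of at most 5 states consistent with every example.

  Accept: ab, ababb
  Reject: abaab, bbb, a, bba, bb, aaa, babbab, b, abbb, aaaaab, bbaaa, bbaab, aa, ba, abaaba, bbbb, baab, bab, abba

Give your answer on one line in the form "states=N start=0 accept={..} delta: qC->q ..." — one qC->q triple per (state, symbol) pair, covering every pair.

Grow the machine one transition at a time. Run the examples from 0; the earliest place one falls off (shortest prefix, ties alphabetical) gets sent to the lowest-numbered state that keeps every Accept/Reject pair distinguishable — a pair clashes when both reach the same state with identical unread suffix — and to a fresh state only if none does.
a: 0a undefined. 0a->0: no, ab/b meet in 0 with "b" left. Open state 1: 0a->1.
b: 0b undefined. 0b->0: no, ab/bab meet in 1 with "b" left. 0b->1: no, ab/bb meet in 1 with "b" left. Open state 2: 0b->2.
aa: 1a undefined. 1a->0: no, ab/aaaaab meet in 1 with "b" left. 1a->1: no, ab/aaaaab meet in 1 with "b" left. 1a->2: ok.
ab: 1b undefined. 1b->0: no, ababb/b meet in 2. 1b->1: no, ab/a meet in 1. 1b->2: no, ab/b meet in 2. Open state 3: 1b->3.
ba: 2a undefined. 2a->0: no, ab/baab meet in 3. 2a->1: no, ab/aaaaab meet in 3. 2a->2: ok.
bb: 2b undefined. 2b->0: ok.
aba: 3a undefined. 3a->0: no, ab/abaab meet in 3. 3a->1: ok.
abb: 3b undefined. 3b->0: no, ababb/abaab meet in 0. 3b->1: no, ab/abbb meet in 3. 3b->2: no, ababb/bbb meet in 2. 3b->3: no, ab/abbb meet in 3. Open state 4: 3b->4.
abba: 4a undefined. 4a->0: ok.
abbb: 4b undefined. 4b->0: ok.
All examples now run through 5 states with every (state, symbol) defined. Accept strings end in {3,4}, Reject strings end in {0,1,2}; accept={3,4}.

states=5 start=0 accept={3,4} delta: 0a->1 0b->2 1a->2 1b->3 2a->2 2b->0 3a->1 3b->4 4a->0 4b->0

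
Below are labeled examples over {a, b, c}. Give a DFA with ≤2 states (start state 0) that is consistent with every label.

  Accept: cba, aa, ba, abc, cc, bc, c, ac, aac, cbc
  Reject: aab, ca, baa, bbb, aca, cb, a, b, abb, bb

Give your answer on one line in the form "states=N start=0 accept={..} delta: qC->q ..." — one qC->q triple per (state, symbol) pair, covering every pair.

states=2 start=0 accept={0} delta: 0a->1 0b->1 0c->0 1a->0 1b->1 1c->0

Grow the machine one transition at a time. Run the examples from 0; the earliest place one falls off (shortest prefix, ties alphabetical) gets sent to the lowest-numbered state that keeps every Accept/Reject pair distinguishable — a pair clashes when both reach the same state with identical unread suffix — and to a fresh state only if none does.
a: 0a undefined. 0a->0: no, aa/a meet in 0. Open state 1: 0a->1.
b: 0b undefined. 0b->0: no, aa/baa meet in 1 with "a" left. 0b->1: ok.
c: 0c undefined. 0c->0: ok.
aa: 1a undefined. 1a->0: ok.
ab: 1b undefined. 1b->0: no, cba/bb meet in 0. 1b->1: ok.
ac: 1c undefined. 1c->0: ok.
All examples now run through 2 states with every (state, symbol) defined. Accept strings end in {0}, Reject strings end in {1}; accept={0}.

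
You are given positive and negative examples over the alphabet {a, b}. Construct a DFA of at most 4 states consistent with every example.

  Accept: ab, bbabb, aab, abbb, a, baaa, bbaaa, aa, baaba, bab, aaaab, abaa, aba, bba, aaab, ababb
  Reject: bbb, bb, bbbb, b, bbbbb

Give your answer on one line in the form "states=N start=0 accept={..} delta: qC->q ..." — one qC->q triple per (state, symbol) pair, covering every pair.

Fold the examples into a partial DFA from state 0: repeatedly fix the first undefined (state, symbol) met by the shortest-then-alphabetical prefix, trying targets in increasing order and rejecting any under which an Accept and a Reject string meet in one state with the same remainder; add a state when all current targets are rejected. Accepting states are where Accept strings end.
a: 0a undefined. 0a->0: no, ab/b meet in 0 with "b" left. Open state 1: 0a->1.
b: 0b undefined. 0b->0: ok.
aa: 1a undefined. 1a->0: no, aab/bbb meet in 0. 1a->1: ok.
ab: 1b undefined. 1b->0: no, ab/bbb meet in 0. 1b->1: ok.
All examples now run through 2 states with every (state, symbol) defined. Accept strings end in {1}, Reject strings end in {0}; accept={1}.

states=2 start=0 accept={1} delta: 0a->1 0b->0 1a->1 1b->1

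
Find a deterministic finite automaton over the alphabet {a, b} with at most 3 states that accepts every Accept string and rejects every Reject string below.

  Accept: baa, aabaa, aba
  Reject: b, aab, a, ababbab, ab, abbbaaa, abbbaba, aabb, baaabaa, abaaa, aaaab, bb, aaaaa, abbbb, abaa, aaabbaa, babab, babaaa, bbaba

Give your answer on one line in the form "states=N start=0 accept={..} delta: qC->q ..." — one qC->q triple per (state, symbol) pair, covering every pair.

states=3 start=0 accept={0} delta: 0a->1 0b->1 1a->2 1b->2 2a->0 2b->1

State merging on the prefix tree: take the shortest (then alphabetical) example prefix whose next move is undefined and point that move at state 0, else 1, else 2, ...; a target is out if some Accept/Reject pair would then sit in one state with the same input left (inseparable). If every existing state is out, open a new one.
a: 0a undefined. 0a->0: no, baa/abaa meet in 0 with "baa" left. Open state 1: 0a->1.
b: 0b undefined. 0b->0: no, aba/bbaba meet in 1 with "ba" left. 0b->1: ok.
aa: 1a undefined. 1a->0: no, baa/b meet in 1. 1a->1: no, baa/b meet in 1. Open state 2: 1a->2.
ab: 1b undefined. 1b->0: no, baa/abbbaaa meet in 2 with "a" left. 1b->1: no, baa/abaa meet in 2 with "a" left. 1b->2: ok.
aaa: 2a undefined. 2a->0: ok.
aab: 2b undefined. 2b->0: no, baa/aab meet in 0. 2b->1: ok.
All examples now run through 3 states with every (state, symbol) defined. Accept strings end in {0}, Reject strings end in {1,2}; accept={0}.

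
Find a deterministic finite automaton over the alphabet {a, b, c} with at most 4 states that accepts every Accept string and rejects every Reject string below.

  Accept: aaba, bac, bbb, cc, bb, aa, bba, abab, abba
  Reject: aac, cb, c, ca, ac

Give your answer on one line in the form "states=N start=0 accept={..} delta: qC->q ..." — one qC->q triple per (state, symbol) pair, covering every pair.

states=3 start=0 accept={0,1} delta: 0a->0 0b->1 0c->2 1a->1 1b->0 1c->0 2a->2 2b->2 2c->0

Fold the examples into a partial DFA from state 0: repeatedly fix the first undefined (state, symbol) met by the shortest-then-alphabetical prefix, trying targets in increasing order and rejecting any under which an Accept and a Reject string meet in one state with the same remainder; add a state when all current targets are rejected. Accepting states are where Accept strings end.
a: 0a undefined. 0a->0: ok.
b: 0b undefined. 0b->0: no, bac/aac meet in 0 with "c" left. Open state 1: 0b->1.
c: 0c undefined. 0c->0: no, cc/aac meet in 0. 0c->1: no, aaba/ca meet in 1 with "a" left. Open state 2: 0c->2.
ba: 1a undefined. 1a->0: no, bac/aac meet in 2. 1a->1: ok.
bb: 1b undefined. 1b->0: ok.
ca: 2a undefined. 2a->0: no, bb/ca meet in 0. 2a->1: no, aaba/ca meet in 1. 2a->2: ok.
cb: 2b undefined. 2b->0: no, bb/cb meet in 0. 2b->1: no, aaba/cb meet in 1. 2b->2: ok.
cc: 2c undefined. 2c->0: ok.
bac: 1c undefined. 1c->0: ok.
All examples now run through 3 states with every (state, symbol) defined. Accept strings end in {0,1}, Reject strings end in {2}; accept={0,1}.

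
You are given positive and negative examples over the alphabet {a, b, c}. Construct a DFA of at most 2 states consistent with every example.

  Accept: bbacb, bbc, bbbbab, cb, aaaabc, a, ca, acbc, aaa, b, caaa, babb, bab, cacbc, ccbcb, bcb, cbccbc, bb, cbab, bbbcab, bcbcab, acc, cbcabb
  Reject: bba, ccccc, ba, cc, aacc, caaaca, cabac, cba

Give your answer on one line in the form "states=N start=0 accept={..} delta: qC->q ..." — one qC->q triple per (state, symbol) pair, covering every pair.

states=2 start=0 accept={1} delta: 0a->1 0b->1 0c->0 1a->0 1b->1 1c->1

Grow the machine one transition at a time. Run the examples from 0; the earliest place one falls off (shortest prefix, ties alphabetical) gets sent to the lowest-numbered state that keeps every Accept/Reject pair distinguishable — a pair clashes when both reach the same state with identical unread suffix — and to a fresh state only if none does.
a: 0a undefined. 0a->0: no, acc/cc meet in 0 with "cc" left. Open state 1: 0a->1.
b: 0b undefined. 0b->0: no, a/bba meet in 1. 0b->1: ok.
c: 0c undefined. 0c->0: ok.
aa: 1a undefined. 1a->0: ok.
ac: 1c undefined. 1c->0: no, cb/caaaca meet in 1. 1c->1: ok.
bb: 1b undefined. 1b->0: no, bbacb/ccccc meet in 0. 1b->1: ok.
All examples now run through 2 states with every (state, symbol) defined. Accept strings end in {1}, Reject strings end in {0}; accept={1}.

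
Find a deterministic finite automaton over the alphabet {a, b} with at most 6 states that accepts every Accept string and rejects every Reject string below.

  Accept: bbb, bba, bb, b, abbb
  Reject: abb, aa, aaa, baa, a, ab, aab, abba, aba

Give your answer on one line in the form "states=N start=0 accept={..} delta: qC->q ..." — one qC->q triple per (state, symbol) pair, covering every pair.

Grow the machine one transition at a time. Run the examples from 0; the earliest place one falls off (shortest prefix, ties alphabetical) gets sent to the lowest-numbered state that keeps every Accept/Reject pair distinguishable — a pair clashes when both reach the same state with identical unread suffix — and to a fresh state only if none does.
a: 0a undefined. 0a->0: no, bba/abba meet in 0 with "bba" left. Open state 1: 0a->1.
b: 0b undefined. 0b->0: no, bba/a meet in 1. 0b->1: no, bbb/abb meet in 1 with "bb" left. Open state 2: 0b->2.
aa: 1a undefined. 1a->0: no, b/aab meet in 2. 1a->1: ok.
ab: 1b undefined. 1b->0: no, b/abb meet in 2. 1b->1: no, abbb/abb meet in 1. 1b->2: no, bba/abba meet in 2 with "ba" left. Open state 3: 1b->3.
ba: 2a undefined. 2a->0: ok.
bb: 2b undefined. 2b->0: no, bba/aa meet in 1. 2b->1: no, bbb/ab meet in 3. 2b->2: ok.
aba: 3a undefined. 3a->0: no, bba/aba meet in 0. 3a->1: ok.
abb: 3b undefined. 3b->0: no, bba/abb meet in 0. 3b->1: no, abbb/ab meet in 3. 3b->2: no, bbb/abb meet in 2. 3b->3: no, abbb/abb meet in 3. Open state 4: 3b->4.
abba: 4a undefined. 4a->0: no, bba/abba meet in 0. 4a->1: ok.
abbb: 4b undefined. 4b->0: ok.
All examples now run through 5 states with every (state, symbol) defined. Accept strings end in {0,2}, Reject strings end in {1,3,4}; accept={0,2}.

states=5 start=0 accept={0,2} delta: 0a->1 0b->2 1a->1 1b->3 2a->0 2b->2 3a->1 3b->4 4a->1 4b->0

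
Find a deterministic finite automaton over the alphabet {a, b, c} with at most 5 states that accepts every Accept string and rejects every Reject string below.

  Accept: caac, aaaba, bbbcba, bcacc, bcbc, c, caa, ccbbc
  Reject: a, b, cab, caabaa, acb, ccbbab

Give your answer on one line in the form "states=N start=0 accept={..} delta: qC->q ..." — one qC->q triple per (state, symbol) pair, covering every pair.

states=3 start=0 accept={2} delta: 0a->0 0b->1 0c->2 1a->2 1b->0 1c->2 2a->1 2b->1 2c->2

Fold the examples into a partial DFA from state 0: repeatedly fix the first undefined (state, symbol) met by the shortest-then-alphabetical prefix, trying targets in increasing order and rejecting any under which an Accept and a Reject string meet in one state with the same remainder; add a state when all current targets are rejected. Accepting states are where Accept strings end.
a: 0a undefined. 0a->0: ok.
b: 0b undefined. 0b->0: no, aaaba/a meet in 0. Open state 1: 0b->1.
c: 0c undefined. 0c->0: no, caac/a meet in 0. 0c->1: no, c/b meet in 1. Open state 2: 0c->2.
bb: 1b undefined. 1b->0: ok.
bc: 1c undefined. 1c->0: no, bcbc/a meet in 0. 1c->1: no, bbbcba/a meet in 0. 1c->2: ok.
ca: 2a undefined. 2a->0: no, caa/a meet in 0. 2a->1: ok.
cc: 2c undefined. 2c->0: no, bcacc/a meet in 0. 2c->1: no, bcacc/b meet in 1. 2c->2: ok.
acb: 2b undefined. 2b->0: no, bbbcba/a meet in 0. 2b->1: ok.
caa: 1a undefined. 1a->0: no, aaaba/a meet in 0. 1a->1: no, aaaba/b meet in 1. 1a->2: ok.
All examples now run through 3 states with every (state, symbol) defined. Accept strings end in {2}, Reject strings end in {0,1}; accept={2}.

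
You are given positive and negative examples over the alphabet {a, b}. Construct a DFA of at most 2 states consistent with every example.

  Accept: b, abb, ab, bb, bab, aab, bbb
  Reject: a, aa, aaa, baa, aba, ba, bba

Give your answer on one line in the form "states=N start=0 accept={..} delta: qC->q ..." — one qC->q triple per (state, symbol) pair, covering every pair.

states=2 start=0 accept={1} delta: 0a->0 0b->1 1a->0 1b->1

State merging on the prefix tree: take the shortest (then alphabetical) example prefix whose next move is undefined and point that move at state 0, else 1, else 2, ...; a target is out if some Accept/Reject pair would then sit in one state with the same input left (inseparable). If every existing state is out, open a new one.
a: 0a undefined. 0a->0: ok.
b: 0b undefined. 0b->0: no, b/a meet in 0. Open state 1: 0b->1.
ba: 1a undefined. 1a->0: ok.
bb: 1b undefined. 1b->0: no, abb/a meet in 0. 1b->1: ok.
All examples now run through 2 states with every (state, symbol) defined. Accept strings end in {1}, Reject strings end in {0}; accept={1}.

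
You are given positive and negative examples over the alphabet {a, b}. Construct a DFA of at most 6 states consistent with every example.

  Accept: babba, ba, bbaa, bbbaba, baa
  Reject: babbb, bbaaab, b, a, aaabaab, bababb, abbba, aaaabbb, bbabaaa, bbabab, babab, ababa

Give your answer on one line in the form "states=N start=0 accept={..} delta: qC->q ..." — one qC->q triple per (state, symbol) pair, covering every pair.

Fold the examples into a partial DFA from state 0: repeatedly fix the first undefined (state, symbol) met by the shortest-then-alphabetical prefix, trying targets in increasing order and rejecting any under which an Accept and a Reject string meet in one state with the same remainder; add a state when all current targets are rejected. Accepting states are where Accept strings end.
a: 0a undefined. 0a->0: ok.
b: 0b undefined. 0b->0: no, babba/babbb meet in 0. Open state 1: 0b->1.
ba: 1a undefined. 1a->0: no, ba/a meet in 0. 1a->1: no, babba/abbba meet in 1 with "bba" left. Open state 2: 1a->2.
bb: 1b undefined. 1b->0: no, ba/abbba meet in 2. 1b->1: no, ba/abbba meet in 2. 1b->2: ok.
baa: 2a undefined. 2a->0: no, bbaa/a meet in 0. 2a->1: no, ba/bbaaab meet in 2. 2a->2: ok.
bab: 2b undefined. 2b->0: no, babba/babbb meet in 2. 2b->1: no, babba/bababb meet in 2. 2b->2: no, babba/babbb meet in 2. Open state 3: 2b->3.
baba: 3a undefined. 3a->0: no, ba/bababb meet in 2. 3a->1: no, ba/bbabaaa meet in 2. 3a->2: no, ba/abbba meet in 2. 3a->3: ok.
babb: 3b undefined. 3b->0: no, babba/a meet in 0. 3b->1: no, babba/babbb meet in 2. 3b->2: no, babba/bbabab meet in 2. 3b->3: no, babba/babbb meet in 3. Open state 4: 3b->4.
babba: 4a undefined. 4a->0: no, babba/a meet in 0. 4a->1: no, babba/b meet in 1. 4a->2: ok.
babbb: 4b undefined. 4b->0: ok.
All examples now run through 5 states with every (state, symbol) defined. Accept strings end in {2}, Reject strings end in {0,1,3,4}; accept={2}.

states=5 start=0 accept={2} delta: 0a->0 0b->1 1a->2 1b->2 2a->2 2b->3 3a->3 3b->4 4a->2 4b->0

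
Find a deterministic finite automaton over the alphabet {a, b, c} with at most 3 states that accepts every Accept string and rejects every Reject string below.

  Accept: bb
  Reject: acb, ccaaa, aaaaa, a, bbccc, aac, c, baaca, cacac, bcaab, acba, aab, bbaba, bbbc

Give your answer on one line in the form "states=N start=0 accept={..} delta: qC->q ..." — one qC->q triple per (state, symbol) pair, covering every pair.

State merging on the prefix tree: take the shortest (then alphabetical) example prefix whose next move is undefined and point that move at state 0, else 1, else 2, ...; a target is out if some Accept/Reject pair would then sit in one state with the same input left (inseparable). If every existing state is out, open a new one.
a: 0a undefined. 0a->0: ok.
b: 0b undefined. 0b->0: no, bb/aaaaa meet in 0. Open state 1: 0b->1.
c: 0c undefined. 0c->0: ok.
ba: 1a undefined. 1a->0: ok.
bb: 1b undefined. 1b->0: no, bb/ccaaa meet in 0. 1b->1: no, bb/acb meet in 1. Open state 2: 1b->2.
bc: 1c undefined. 1c->0: ok.
bba: 2a undefined. 2a->0: ok.
bbb: 2b undefined. 2b->0: ok.
bbc: 2c undefined. 2c->0: ok.
All examples now run through 3 states with every (state, symbol) defined. Accept strings end in {2}, Reject strings end in {0,1}; accept={2}.

states=3 start=0 accept={2} delta: 0a->0 0b->1 0c->0 1a->0 1b->2 1c->0 2a->0 2b->0 2c->0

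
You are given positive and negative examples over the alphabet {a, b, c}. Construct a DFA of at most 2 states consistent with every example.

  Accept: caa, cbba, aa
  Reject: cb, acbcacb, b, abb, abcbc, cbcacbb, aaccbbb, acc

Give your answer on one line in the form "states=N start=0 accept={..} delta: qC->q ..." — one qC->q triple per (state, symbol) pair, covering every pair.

Grow the machine one transition at a time. Run the examples from 0; the earliest place one falls off (shortest prefix, ties alphabetical) gets sent to the lowest-numbered state that keeps every Accept/Reject pair distinguishable — a pair clashes when both reach the same state with identical unread suffix — and to a fresh state only if none does.
a: 0a undefined. 0a->0: ok.
b: 0b undefined. 0b->0: no, aa/b meet in 0. Open state 1: 0b->1.
c: 0c undefined. 0c->0: no, caa/acc meet in 0. 0c->1: ok.
ca: 1a undefined. 1a->0: ok.
cb: 1b undefined. 1b->0: no, caa/cb meet in 0. 1b->1: ok.
abc: 1c undefined. 1c->0: no, caa/abcbc meet in 0. 1c->1: ok.
All examples now run through 2 states with every (state, symbol) defined. Accept strings end in {0}, Reject strings end in {1}; accept={0}.

states=2 start=0 accept={0} delta: 0a->0 0b->1 0c->1 1a->0 1b->1 1c->1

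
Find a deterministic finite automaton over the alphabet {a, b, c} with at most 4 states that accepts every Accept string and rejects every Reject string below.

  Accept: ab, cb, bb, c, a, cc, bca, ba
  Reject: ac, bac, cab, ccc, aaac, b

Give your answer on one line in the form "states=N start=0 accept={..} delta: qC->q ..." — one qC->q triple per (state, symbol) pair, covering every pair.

Fold the examples into a partial DFA from state 0: repeatedly fix the first undefined (state, symbol) met by the shortest-then-alphabetical prefix, trying targets in increasing order and rejecting any under which an Accept and a Reject string meet in one state with the same remainder; add a state when all current targets are rejected. Accepting states are where Accept strings end.
a: 0a undefined. 0a->0: no, ab/b meet in 0 with "b" left. Open state 1: 0a->1.
b: 0b undefined. 0b->0: no, bb/b meet in 0. 0b->1: no, a/b meet in 1. Open state 2: 0b->2.
c: 0c undefined. 0c->0: no, ab/cab meet in 1 with "b" left. 0c->1: no, cc/ac meet in 1 with "c" left. 0c->2: no, c/b meet in 2. Open state 3: 0c->3.
aa: 1a undefined. 1a->0: ok.
ab: 1b undefined. 1b->0: ok.
ac: 1c undefined. 1c->0: no, ab/ac meet in 0. 1c->1: no, a/ac meet in 1. 1c->2: ok.
ba: 2a undefined. 2a->0: no, c/bac meet in 3. 2a->1: ok.
bb: 2b undefined. 2b->0: ok.
bc: 2c undefined. 2c->0: ok.
ca: 3a undefined. 3a->0: ok.
cb: 3b undefined. 3b->0: ok.
cc: 3c undefined. 3c->0: no, c/ccc meet in 3. 3c->1: ok.
All examples now run through 4 states with every (state, symbol) defined. Accept strings end in {0,1,3}, Reject strings end in {2}; accept={0,1,3}.

states=4 start=0 accept={0,1,3} delta: 0a->1 0b->2 0c->3 1a->0 1b->0 1c->2 2a->1 2b->0 2c->0 3a->0 3b->0 3c->1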